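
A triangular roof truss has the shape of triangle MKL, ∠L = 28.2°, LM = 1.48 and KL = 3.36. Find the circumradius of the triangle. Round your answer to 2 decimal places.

2.30

By the law of cosines, MK² = KL² + LM² − 2·KL·LM·cos L = 4.7149, so MK ≈ 2.1714.
Area = ½·KL·LM·sin L ≈ 1.175.
Circumradius = MK/(2 sin L) ≈ 2.2975.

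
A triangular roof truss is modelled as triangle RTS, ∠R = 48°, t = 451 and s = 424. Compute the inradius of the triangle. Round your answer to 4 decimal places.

By the law of cosines, r² = t² + s² − 2·t·s·cos R = 1.2727e+05, so r ≈ 356.75.
Area = ½·t·s·sin R ≈ 71054.
Semiperimeter p = (356.75+451+424)/2 = 615.87.
Inradius = area/p = 71054/615.87 ≈ 115.37.

115.3703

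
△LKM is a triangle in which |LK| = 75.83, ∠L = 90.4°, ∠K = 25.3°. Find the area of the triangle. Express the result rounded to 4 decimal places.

area ≈ 1363.5508

The third angle is ∠M = 180° − ∠L − ∠K = 64.30°.
Law of sines: |KM| = |LK|·sin L/sin M ≈ 84.153.
Law of sines: |ML| = |LK|·sin K/sin M ≈ 35.964.
Area = ½·|LK|·|KM|·sin K ≈ 1363.6.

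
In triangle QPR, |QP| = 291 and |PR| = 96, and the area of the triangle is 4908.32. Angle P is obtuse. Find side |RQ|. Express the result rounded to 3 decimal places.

From area = ½·|QP|·|PR|·sin P, we get sin P = 2·area/(|QP|·|PR|) ≈ 0.35140.
Taking the obtuse solution, ∠P ≈ 2.783 rad.
Law of cosines then gives |RQ| ≈ 382.37.

382.369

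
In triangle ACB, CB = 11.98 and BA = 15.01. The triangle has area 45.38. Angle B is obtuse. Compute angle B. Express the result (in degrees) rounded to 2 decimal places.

From area = ½·CB·BA·sin B, we get sin B = 2·area/(CB·BA) ≈ 0.50473.
Taking the obtuse solution, ∠B ≈ 149.69°.

149.69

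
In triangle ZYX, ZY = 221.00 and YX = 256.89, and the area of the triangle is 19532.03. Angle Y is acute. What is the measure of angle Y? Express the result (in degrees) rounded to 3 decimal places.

From area = ½·ZY·YX·sin Y, we get sin Y = 2·area/(ZY·YX) ≈ 0.68808.
Taking the acute solution, ∠Y ≈ 43.48°.

43.478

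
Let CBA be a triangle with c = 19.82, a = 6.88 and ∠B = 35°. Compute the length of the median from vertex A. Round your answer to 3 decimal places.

m_A ≈ 17.116

By the law of cosines, b² = a² + c² − 2·a·c·cos B = 216.77, so b ≈ 14.723.
Median from A: ½√(2·c² + 2·b² − a²) ≈ 17.116.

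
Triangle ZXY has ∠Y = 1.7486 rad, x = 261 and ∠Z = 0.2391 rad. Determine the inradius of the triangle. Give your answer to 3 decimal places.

The third angle is ∠X = π − ∠Y − ∠Z = 1.1539 rad.
Law of sines: z = x·sin Z/sin X ≈ 67.603.
Law of sines: y = x·sin Y/sin X ≈ 280.95.
Area = ½·x·z·sin Y ≈ 8683.
Semiperimeter s = (67.603+261+280.95)/2 = 304.78.
Inradius = area/s = 8683/304.78 ≈ 28.49.

28.490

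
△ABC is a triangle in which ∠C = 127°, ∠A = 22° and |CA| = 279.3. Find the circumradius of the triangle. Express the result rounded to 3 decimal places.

271.145

The third angle is ∠B = 180° − ∠C − ∠A = 31.00°.
Law of sines: |BC| = |CA|·sin A/sin B ≈ 203.15.
Law of sines: |AB| = |CA|·sin C/sin B ≈ 433.09.
Circumradius = |CA|/(2 sin B) ≈ 271.15.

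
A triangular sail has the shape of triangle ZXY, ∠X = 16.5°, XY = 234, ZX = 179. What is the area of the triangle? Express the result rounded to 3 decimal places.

Area = ½·ZX·XY·sin X ≈ 5948.1.

5948.133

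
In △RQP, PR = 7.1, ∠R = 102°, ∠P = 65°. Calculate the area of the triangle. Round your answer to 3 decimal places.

The third angle is ∠Q = 180° − ∠P − ∠R = 13.00°.
Law of sines: QP = PR·sin R/sin Q ≈ 30.873.
Law of sines: RQ = PR·sin P/sin Q ≈ 28.605.
Area = ½·PR·QP·sin P ≈ 99.33.

99.330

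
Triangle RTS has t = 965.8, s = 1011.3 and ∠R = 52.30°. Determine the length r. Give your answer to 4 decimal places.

By the law of cosines, r² = t² + s² − 2·t·s·cos R = 7.6092e+05, so r ≈ 872.31.

872.3095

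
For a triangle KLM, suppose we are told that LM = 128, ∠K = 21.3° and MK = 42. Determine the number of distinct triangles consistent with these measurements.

MK·sin K = 42·sin(21.3°) ≈ 15.26.
Since LM ≥ MK, exactly one triangle exists.

1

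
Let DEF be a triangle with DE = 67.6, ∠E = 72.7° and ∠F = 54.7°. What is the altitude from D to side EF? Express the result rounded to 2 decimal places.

The third angle is ∠D = 180° − ∠E − ∠F = 52.60°.
Law of sines: EF = DE·sin D/sin F ≈ 65.801.
Law of sines: FD = DE·sin E/sin F ≈ 79.082.
Area = ½·DE·EF·sin E ≈ 2123.4.
The altitude from D has length 2·area/EF ≈ 64.542.

h_D ≈ 64.54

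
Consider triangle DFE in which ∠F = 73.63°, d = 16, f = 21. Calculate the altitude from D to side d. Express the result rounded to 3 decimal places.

h_D ≈ 18.075

Law of sines: sin D = d·sin F/f ≈ 0.73102.
Since f ≥ d, only the acute value applies: ∠D ≈ 46.97°.
Then ∠E = 180° − ∠F − ∠D ≈ 59.40°.
Law of sines gives e = f·sin E/sin F ≈ 18.839.
Area = ½·f·d·sin E ≈ 144.6.
The altitude from D has length 2·area/d ≈ 18.075.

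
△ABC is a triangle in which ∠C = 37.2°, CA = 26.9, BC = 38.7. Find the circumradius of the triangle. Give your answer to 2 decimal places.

R ≈ 19.62

By the law of cosines, AB² = BC² + CA² − 2·BC·CA·cos C = 562.88, so AB ≈ 23.725.
Area = ½·BC·CA·sin C ≈ 314.7.
Circumradius = AB/(2 sin C) ≈ 19.62.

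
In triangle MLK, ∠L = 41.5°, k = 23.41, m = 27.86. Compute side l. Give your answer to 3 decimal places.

18.635

By the law of cosines, l² = k² + m² − 2·k·m·cos L = 347.27, so l ≈ 18.635.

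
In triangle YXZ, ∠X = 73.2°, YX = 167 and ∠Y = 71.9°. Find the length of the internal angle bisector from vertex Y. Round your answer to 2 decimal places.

169.24

The third angle is ∠Z = 180° − ∠Y − ∠X = 34.90°.
Law of sines: XZ = YX·sin Y/sin Z ≈ 277.44.
Law of sines: ZY = YX·sin X/sin Z ≈ 279.43.
The bisector from Y has length 2·ZY·YX·cos(∠Y/2)/(ZY+YX) ≈ 169.24.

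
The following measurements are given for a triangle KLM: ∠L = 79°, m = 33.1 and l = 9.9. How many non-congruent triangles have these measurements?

m·sin L = 33.1·sin(79°) ≈ 32.49.
Since l = 9.9 < 32.49 = m sin L, no triangle exists.

0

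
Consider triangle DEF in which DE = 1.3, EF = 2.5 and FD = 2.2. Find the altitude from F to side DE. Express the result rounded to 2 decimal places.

Semiperimeter s = (2.5 + 2.2 + 1.3)/2 = 3.
Heron's formula: area = √(3·0.5·0.8·1.7) ≈ 1.4283.
The altitude from F has length 2·area/DE ≈ 2.1974.

2.20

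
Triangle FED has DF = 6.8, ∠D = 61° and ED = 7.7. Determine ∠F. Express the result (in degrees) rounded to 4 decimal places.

∠F ≈ 65.5152°

By the law of cosines, FE² = ED² + DF² − 2·ED·DF·cos D = 54.761, so FE ≈ 7.4.
Law of cosines again: cos F = (DF² + FE² − ED²)/(2·DF·FE) ≈ 0.41445, so ∠F ≈ 65.52°.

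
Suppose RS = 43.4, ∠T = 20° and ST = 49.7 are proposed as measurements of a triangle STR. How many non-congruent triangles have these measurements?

2

ST·sin T = 49.7·sin(20°) ≈ 17.
Since ST sin T < RS < ST (17 < 43.4 < 49.7), two triangles exist.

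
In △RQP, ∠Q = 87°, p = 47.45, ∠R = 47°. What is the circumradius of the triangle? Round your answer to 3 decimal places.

32.982

The third angle is ∠P = 180° − ∠R − ∠Q = 46.00°.
Law of sines: r = p·sin R/sin P ≈ 48.242.
Law of sines: q = p·sin Q/sin P ≈ 65.873.
Circumradius = p/(2 sin P) ≈ 32.982.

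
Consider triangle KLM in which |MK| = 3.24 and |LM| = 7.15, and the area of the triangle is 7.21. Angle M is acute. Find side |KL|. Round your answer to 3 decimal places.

5.036

From area = ½·|LM|·|MK|·sin M, we get sin M = 2·area/(|LM|·|MK|) ≈ 0.62246.
Taking the acute solution, ∠M ≈ 0.672 rad.
Law of cosines then gives |KL| ≈ 5.0357.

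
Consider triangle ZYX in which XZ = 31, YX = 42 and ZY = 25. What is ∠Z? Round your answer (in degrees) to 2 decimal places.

By the law of cosines, cos Z = (XZ² + ZY² − YX²) / (2·XZ·ZY) ≈ -0.11484, so ∠Z ≈ 96.59°.

96.59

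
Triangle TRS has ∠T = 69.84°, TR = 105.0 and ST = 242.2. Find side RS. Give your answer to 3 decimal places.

228.378

By the law of cosines, RS² = ST² + TR² − 2·ST·TR·cos T = 52157, so RS ≈ 228.38.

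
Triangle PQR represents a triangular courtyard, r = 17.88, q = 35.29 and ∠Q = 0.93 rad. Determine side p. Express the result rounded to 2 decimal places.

42.94

Law of sines: sin R = r·sin Q/q ≈ 0.40615.
Since q ≥ r, only the acute value applies: ∠R ≈ 0.418 rad.
Then ∠P = π − ∠Q − ∠R ≈ 1.793 rad.
Law of sines gives p = q·sin P/sin Q ≈ 42.938.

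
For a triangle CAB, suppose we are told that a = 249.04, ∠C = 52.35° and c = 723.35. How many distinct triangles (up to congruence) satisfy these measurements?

1

a·sin C = 249.04·sin(52.35°) ≈ 197.2.
Since c ≥ a, exactly one triangle exists.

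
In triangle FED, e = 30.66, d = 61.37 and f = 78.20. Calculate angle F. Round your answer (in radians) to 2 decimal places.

∠F ≈ 1.95 rad

By the law of cosines, cos F = (e² + d² − f²) / (2·e·d) ≈ -0.37440, so ∠F ≈ 1.955 rad.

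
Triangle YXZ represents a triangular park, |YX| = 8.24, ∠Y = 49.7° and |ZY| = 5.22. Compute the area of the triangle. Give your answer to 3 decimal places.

Area = ½·|ZY|·|YX|·sin Y ≈ 16.402.

area ≈ 16.402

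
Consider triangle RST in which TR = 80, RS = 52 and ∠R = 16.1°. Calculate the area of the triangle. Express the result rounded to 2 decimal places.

Area = ½·TR·RS·sin R ≈ 576.81.

area ≈ 576.81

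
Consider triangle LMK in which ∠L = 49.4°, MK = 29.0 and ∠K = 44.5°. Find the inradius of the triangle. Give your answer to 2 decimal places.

The third angle is ∠M = 180° − ∠K − ∠L = 86.10°.
Law of sines: KL = MK·sin M/sin L ≈ 38.106.
Law of sines: LM = MK·sin K/sin L ≈ 26.771.
Area = ½·MK·KL·sin K ≈ 387.28.
Semiperimeter s = (29+38.106+26.771)/2 = 46.938.
Inradius = area/s = 387.28/46.938 ≈ 8.2508.

r ≈ 8.25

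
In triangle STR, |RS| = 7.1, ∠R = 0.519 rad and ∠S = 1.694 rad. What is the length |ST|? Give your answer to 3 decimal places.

The third angle is ∠T = π − ∠R − ∠S = 0.929 rad.
Law of sines: |ST| = |RS|·sin R/sin T ≈ 4.3978.

4.398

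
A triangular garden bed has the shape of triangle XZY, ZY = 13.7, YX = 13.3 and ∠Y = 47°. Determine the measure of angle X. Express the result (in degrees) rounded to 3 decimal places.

∠X ≈ 68.451°

By the law of cosines, XZ² = ZY² + YX² − 2·ZY·YX·cos Y = 116.05, so XZ ≈ 10.772.
Law of cosines again: cos X = (YX² + XZ² − ZY²)/(2·YX·XZ) ≈ 0.36729, so ∠X ≈ 68.45°.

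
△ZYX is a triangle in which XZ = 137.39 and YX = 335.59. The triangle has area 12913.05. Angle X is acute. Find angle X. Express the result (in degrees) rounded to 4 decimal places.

∠X ≈ 34.0653°

From area = ½·YX·XZ·sin X, we get sin X = 2·area/(YX·XZ) ≈ 0.56014.
Taking the acute solution, ∠X ≈ 34.07°.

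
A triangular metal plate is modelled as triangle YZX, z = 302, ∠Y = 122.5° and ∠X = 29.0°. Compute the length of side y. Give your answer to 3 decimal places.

The third angle is ∠Z = 180° − ∠X − ∠Y = 28.50°.
Law of sines: y = z·sin Y/sin Z ≈ 533.79.

533.793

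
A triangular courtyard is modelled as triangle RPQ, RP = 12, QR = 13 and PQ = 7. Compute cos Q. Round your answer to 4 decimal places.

By the law of cosines, cos Q = (PQ² + QR² − RP²) / (2·PQ·QR) ≈ 0.40659, so ∠Q ≈ 66.01°.

cos Q ≈ 0.4066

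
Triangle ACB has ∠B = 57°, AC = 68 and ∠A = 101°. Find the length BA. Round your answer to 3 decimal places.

The third angle is ∠C = 180° − ∠B − ∠A = 22.00°.
Law of sines: BA = AC·sin C/sin B ≈ 30.373.

30.373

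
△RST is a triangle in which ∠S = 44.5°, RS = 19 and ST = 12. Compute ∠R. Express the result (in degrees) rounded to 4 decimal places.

∠R ≈ 38.8537°

By the law of cosines, TR² = RS² + ST² − 2·RS·ST·cos S = 179.76, so TR ≈ 13.407.
Law of cosines again: cos R = (TR² + RS² − ST²)/(2·TR·RS) ≈ 0.77875, so ∠R ≈ 38.85°.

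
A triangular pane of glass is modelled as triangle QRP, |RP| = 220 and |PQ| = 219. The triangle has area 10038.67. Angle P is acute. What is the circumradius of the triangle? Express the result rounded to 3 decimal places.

From area = ½·|RP|·|PQ|·sin P, we get sin P = 2·area/(|RP|·|PQ|) ≈ 0.41672.
Taking the acute solution, ∠P ≈ 24.63°.
Law of cosines then gives |QR| ≈ 93.628.
Circumradius = |QR|/(2 sin P) ≈ 112.34.

112.340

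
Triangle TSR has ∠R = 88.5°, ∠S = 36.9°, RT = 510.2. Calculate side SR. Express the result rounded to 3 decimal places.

The third angle is ∠T = 180° − ∠S − ∠R = 54.60°.
Law of sines: SR = RT·sin T/sin S ≈ 692.65.

692.645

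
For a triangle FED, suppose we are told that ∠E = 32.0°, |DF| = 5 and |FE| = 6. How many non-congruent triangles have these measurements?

2

|FE|·sin E = 6·sin(32.0°) ≈ 3.18.
Since |FE| sin E < |DF| < |FE| (3.18 < 5 < 6), two triangles exist.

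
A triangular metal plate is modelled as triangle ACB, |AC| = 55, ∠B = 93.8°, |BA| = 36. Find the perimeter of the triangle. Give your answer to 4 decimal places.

130.2638

Law of sines: sin C = |BA|·sin B/|AC| ≈ 0.65311.
Since |AC| ≥ |BA|, only the acute value applies: ∠C ≈ 40.78°.
Then ∠A = 180° − ∠B − ∠C ≈ 45.42°.
Law of sines gives |CB| = |AC|·sin A/sin B ≈ 39.264.
Semiperimeter s = (39.264+36+55)/2 = 65.132.
Perimeter = 39.264 + 36 + 55 = 130.26.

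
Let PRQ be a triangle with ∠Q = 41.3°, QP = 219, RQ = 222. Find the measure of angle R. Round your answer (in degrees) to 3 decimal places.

∠R ≈ 68.316°

By the law of cosines, PR² = RQ² + QP² − 2·RQ·QP·cos Q = 24195, so PR ≈ 155.55.
Law of cosines again: cos R = (PR² + RQ² − QP²)/(2·PR·RQ) ≈ 0.36949, so ∠R ≈ 68.32°.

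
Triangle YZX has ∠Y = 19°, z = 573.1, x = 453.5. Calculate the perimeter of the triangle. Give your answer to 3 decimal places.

perimeter ≈ 1233.055

By the law of cosines, y² = z² + x² − 2·z·x·cos Y = 42624, so y ≈ 206.46.
Semiperimeter s = (206.46+573.1+453.5)/2 = 616.53.
Perimeter = 206.46 + 573.1 + 453.5 = 1233.1.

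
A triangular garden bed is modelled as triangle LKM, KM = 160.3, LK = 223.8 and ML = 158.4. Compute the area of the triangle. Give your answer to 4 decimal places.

Semiperimeter s = (160.3 + 158.4 + 223.8)/2 = 271.25.
Heron's formula: area = √(271.25·110.95·112.85·47.45) ≈ 12695.

area ≈ 12694.5531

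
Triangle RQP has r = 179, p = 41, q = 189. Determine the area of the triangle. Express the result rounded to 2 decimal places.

Semiperimeter s = (179 + 189 + 41)/2 = 204.5.
Heron's formula: area = √(204.5·25.5·15.5·163.5) ≈ 3635.3.

area ≈ 3635.31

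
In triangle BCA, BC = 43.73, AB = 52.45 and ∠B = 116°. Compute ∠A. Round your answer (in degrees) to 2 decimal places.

∠A ≈ 28.76°

By the law of cosines, CA² = AB² + BC² − 2·AB·BC·cos B = 6674.2, so CA ≈ 81.696.
Law of cosines again: cos A = (CA² + AB² − BC²)/(2·CA·AB) ≈ 0.87666, so ∠A ≈ 28.76°.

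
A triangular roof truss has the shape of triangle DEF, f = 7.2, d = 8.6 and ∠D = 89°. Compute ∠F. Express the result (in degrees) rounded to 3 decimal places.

∠F ≈ 56.833°

Law of sines: sin F = f·sin D/d ≈ 0.83708.
Since d ≥ f, only the acute value applies: ∠F ≈ 56.83°.
Then ∠E = 180° − ∠D − ∠F ≈ 34.17°.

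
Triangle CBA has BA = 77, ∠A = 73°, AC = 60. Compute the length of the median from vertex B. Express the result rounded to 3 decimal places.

By the law of cosines, CB² = BA² + AC² − 2·BA·AC·cos A = 6827.5, so CB ≈ 82.629.
Median from B: ½√(2·CB² + 2·BA² − AC²) ≈ 74.015.

74.015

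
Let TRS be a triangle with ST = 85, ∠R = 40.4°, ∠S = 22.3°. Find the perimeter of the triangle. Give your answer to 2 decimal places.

The third angle is ∠T = 180° − ∠R − ∠S = 117.30°.
Law of sines: RS = ST·sin T/sin R ≈ 116.54.
Law of sines: TR = ST·sin S/sin R ≈ 49.765.
Semiperimeter s = (116.54+85+49.765)/2 = 125.65.
Perimeter = 116.54 + 85 + 49.765 = 251.31.

perimeter ≈ 251.31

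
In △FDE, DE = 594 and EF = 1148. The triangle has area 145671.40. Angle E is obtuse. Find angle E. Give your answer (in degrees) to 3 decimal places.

∠E ≈ 154.707°

From area = ½·DE·EF·sin E, we get sin E = 2·area/(DE·EF) ≈ 0.42724.
Taking the obtuse solution, ∠E ≈ 154.71°.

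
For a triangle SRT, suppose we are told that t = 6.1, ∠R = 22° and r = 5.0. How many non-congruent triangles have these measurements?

2

t·sin R = 6.1·sin(22°) ≈ 2.285.
Since t sin R < r < t (2.285 < 5.0 < 6.1), two triangles exist.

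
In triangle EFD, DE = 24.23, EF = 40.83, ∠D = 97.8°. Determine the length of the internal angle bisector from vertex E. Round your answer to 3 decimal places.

Law of sines: sin F = DE·sin D/EF ≈ 0.58795.
Since EF ≥ DE, only the acute value applies: ∠F ≈ 36.01°.
Then ∠E = 180° − ∠D − ∠F ≈ 46.19°.
Law of sines gives FD = EF·sin E/sin D ≈ 29.739.
The bisector from E has length 2·DE·EF·cos(∠E/2)/(DE+EF) ≈ 27.975.

27.975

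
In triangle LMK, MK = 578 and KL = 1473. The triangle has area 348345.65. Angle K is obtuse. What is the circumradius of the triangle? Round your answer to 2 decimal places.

From area = ½·MK·KL·sin K, we get sin K = 2·area/(MK·KL) ≈ 0.81829.
Taking the obtuse solution, ∠K ≈ 125.09°.
Law of cosines then gives LM ≈ 1866.2.
Circumradius = LM/(2 sin K) ≈ 1140.3.

R ≈ 1140.28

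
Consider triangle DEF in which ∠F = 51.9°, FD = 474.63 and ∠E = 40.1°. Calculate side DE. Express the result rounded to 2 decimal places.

579.86

The third angle is ∠D = 180° − ∠E − ∠F = 88.00°.
Law of sines: DE = FD·sin F/sin E ≈ 579.86.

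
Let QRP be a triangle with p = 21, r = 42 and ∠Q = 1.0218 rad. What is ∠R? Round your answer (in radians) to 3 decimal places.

By the law of cosines, q² = r² + p² − 2·r·p·cos Q = 1284.5, so q ≈ 35.84.
Law of cosines again: cos R = (p² + q² − r²)/(2·p·q) ≈ -0.02558, so ∠R ≈ 1.5964 rad.

1.596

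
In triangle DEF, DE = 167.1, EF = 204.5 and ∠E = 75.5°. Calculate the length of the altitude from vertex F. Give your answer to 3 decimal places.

197.986

By the law of cosines, FD² = DE² + EF² − 2·DE·EF·cos E = 52631, so FD ≈ 229.41.
Area = ½·DE·EF·sin E ≈ 16542.
The altitude from F has length 2·area/DE ≈ 197.99.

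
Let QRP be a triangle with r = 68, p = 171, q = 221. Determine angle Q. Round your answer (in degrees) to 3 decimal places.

By the law of cosines, cos Q = (r² + p² − q²) / (2·r·p) ≈ -0.64396, so ∠Q ≈ 130.09°.

∠Q ≈ 130.088°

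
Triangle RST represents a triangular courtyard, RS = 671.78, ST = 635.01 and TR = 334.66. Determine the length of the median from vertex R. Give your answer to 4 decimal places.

m_R ≈ 425.2451

Median from R: ½√(2·TR² + 2·RS² − ST²) ≈ 425.25.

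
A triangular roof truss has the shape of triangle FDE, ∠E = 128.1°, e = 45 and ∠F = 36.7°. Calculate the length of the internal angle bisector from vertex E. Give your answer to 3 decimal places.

The third angle is ∠D = 180° − ∠E − ∠F = 15.20°.
Law of sines: f = e·sin F/sin E ≈ 34.175.
Law of sines: d = e·sin D/sin E ≈ 14.993.
The bisector from E has length 2·f·d·cos(∠E/2)/(f+d) ≈ 9.1202.

t_E ≈ 9.120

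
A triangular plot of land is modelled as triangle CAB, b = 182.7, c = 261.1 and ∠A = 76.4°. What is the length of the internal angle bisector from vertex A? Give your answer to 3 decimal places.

By the law of cosines, a² = b² + c² − 2·b·c·cos A = 79119, so a ≈ 281.28.
The bisector from A has length 2·b·c·cos(∠A/2)/(b+c) ≈ 168.94.

t_A ≈ 168.940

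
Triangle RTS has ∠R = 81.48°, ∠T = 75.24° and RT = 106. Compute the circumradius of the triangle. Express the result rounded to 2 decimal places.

The third angle is ∠S = 180° − ∠R − ∠T = 23.28°.
Law of sines: TS = RT·sin R/sin S ≈ 265.24.
Law of sines: SR = RT·sin T/sin S ≈ 259.35.
Circumradius = RT/(2 sin S) ≈ 134.1.

134.10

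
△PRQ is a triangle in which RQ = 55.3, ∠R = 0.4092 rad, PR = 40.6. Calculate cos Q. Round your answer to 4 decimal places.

cos Q ≈ 0.7452

By the law of cosines, QP² = PR² + RQ² − 2·PR·RQ·cos R = 586.82, so QP ≈ 24.224.
Law of cosines again: cos Q = (RQ² + QP² − PR²)/(2·RQ·QP) ≈ 0.74520, so ∠Q ≈ 0.7300 rad.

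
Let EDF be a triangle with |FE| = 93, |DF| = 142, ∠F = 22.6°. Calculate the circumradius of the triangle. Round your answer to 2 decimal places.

By the law of cosines, |ED|² = |DF|² + |FE|² − 2·|DF|·|FE|·cos F = 4429.2, so |ED| ≈ 66.552.
Area = ½·|DF|·|FE|·sin F ≈ 2537.5.
Circumradius = |ED|/(2 sin F) ≈ 86.59.

R ≈ 86.59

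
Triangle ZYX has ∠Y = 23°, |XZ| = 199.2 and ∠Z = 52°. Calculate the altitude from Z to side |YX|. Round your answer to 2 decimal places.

h_Z ≈ 192.41

The third angle is ∠X = 180° − ∠Z − ∠Y = 105.00°.
Law of sines: |YX| = |XZ|·sin Z/sin Y ≈ 401.74.
Law of sines: |ZY| = |XZ|·sin X/sin Y ≈ 492.44.
Area = ½·|XZ|·|YX|·sin X ≈ 38650.
The altitude from Z has length 2·area/|YX| ≈ 192.41.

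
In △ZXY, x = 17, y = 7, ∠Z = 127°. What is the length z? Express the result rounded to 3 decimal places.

By the law of cosines, z² = x² + y² − 2·x·y·cos Z = 481.23, so z ≈ 21.937.

21.937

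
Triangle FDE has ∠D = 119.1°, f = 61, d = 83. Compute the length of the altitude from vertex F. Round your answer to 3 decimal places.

Law of sines: sin F = f·sin D/d ≈ 0.64217.
Since d ≥ f, only the acute value applies: ∠F ≈ 39.95°.
Then ∠E = 180° − ∠D − ∠F ≈ 20.95°.
Law of sines gives e = d·sin E/sin D ≈ 33.958.
Area = ½·d·f·sin E ≈ 904.99.
The altitude from F has length 2·area/f ≈ 29.672.

29.672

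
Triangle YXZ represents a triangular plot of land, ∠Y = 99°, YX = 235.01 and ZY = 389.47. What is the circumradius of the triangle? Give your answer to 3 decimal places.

By the law of cosines, XZ² = ZY² + YX² − 2·ZY·YX·cos Y = 2.3555e+05, so XZ ≈ 485.34.
Area = ½·ZY·YX·sin Y ≈ 45201.
Circumradius = XZ/(2 sin Y) ≈ 245.69.

245.694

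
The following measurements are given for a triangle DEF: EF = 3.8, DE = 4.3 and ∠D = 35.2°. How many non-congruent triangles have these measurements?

2

DE·sin D = 4.3·sin(35.2°) ≈ 2.479.
Since DE sin D < EF < DE (2.479 < 3.8 < 4.3), two triangles exist.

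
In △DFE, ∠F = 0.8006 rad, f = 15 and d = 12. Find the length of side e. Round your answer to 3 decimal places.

20.636

Law of sines: sin D = d·sin F/f ≈ 0.57422.
Since f ≥ d, only the acute value applies: ∠D ≈ 0.6117 rad.
Then ∠E = π − ∠F − ∠D ≈ 1.7293 rad.
Law of sines gives e = f·sin E/sin F ≈ 20.636.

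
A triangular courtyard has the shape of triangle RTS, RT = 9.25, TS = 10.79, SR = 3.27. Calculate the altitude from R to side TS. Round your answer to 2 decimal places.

h_R ≈ 2.64

Semiperimeter s = (10.79 + 3.27 + 9.25)/2 = 11.655.
Heron's formula: area = √(11.655·0.865·8.385·2.405) ≈ 14.258.
The altitude from R has length 2·area/TS ≈ 2.6429.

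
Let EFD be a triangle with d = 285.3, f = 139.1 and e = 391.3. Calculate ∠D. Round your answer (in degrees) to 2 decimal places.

∠D ≈ 33.22°

By the law of cosines, cos D = (e² + f² − d²) / (2·e·f) ≈ 0.83657, so ∠D ≈ 33.22°.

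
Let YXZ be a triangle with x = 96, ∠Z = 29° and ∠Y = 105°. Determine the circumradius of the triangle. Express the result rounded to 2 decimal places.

The third angle is ∠X = 180° − ∠Z − ∠Y = 46.00°.
Law of sines: y = x·sin Y/sin X ≈ 128.91.
Law of sines: z = x·sin Z/sin X ≈ 64.701.
Circumradius = x/(2 sin X) ≈ 66.728.

R ≈ 66.73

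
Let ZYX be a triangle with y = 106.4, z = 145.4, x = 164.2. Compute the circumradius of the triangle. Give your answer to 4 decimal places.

By the law of cosines, cos Z = (y² + x² − z²) / (2·y·x) ≈ 0.49057, so ∠Z ≈ 60.62°.
Circumradius = z/(2 sin Z) ≈ 83.429.

83.4289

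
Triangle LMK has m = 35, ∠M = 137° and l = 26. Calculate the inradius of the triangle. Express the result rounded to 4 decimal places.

Law of sines: sin L = l·sin M/m ≈ 0.50663.
Since m ≥ l, only the acute value applies: ∠L ≈ 30.44°.
Then ∠K = 180° − ∠M − ∠L ≈ 12.56°.
Law of sines gives k = m·sin K/sin M ≈ 11.161.
Area = ½·m·l·sin K ≈ 98.949.
Semiperimeter s = (26+35+11.161)/2 = 36.08.
Inradius = area/s = 98.949/36.08 ≈ 2.7425.

2.7425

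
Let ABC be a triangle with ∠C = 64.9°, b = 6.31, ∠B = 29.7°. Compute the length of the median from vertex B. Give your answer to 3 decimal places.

11.710

The third angle is ∠A = 180° − ∠B − ∠C = 85.40°.
Law of sines: a = b·sin A/sin B ≈ 12.695.
Law of sines: c = b·sin C/sin B ≈ 11.533.
Median from B: ½√(2·c² + 2·a² − b²) ≈ 11.71.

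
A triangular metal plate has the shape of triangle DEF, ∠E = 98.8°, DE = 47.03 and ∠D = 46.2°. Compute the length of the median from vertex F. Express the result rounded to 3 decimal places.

m_F ≈ 66.941

The third angle is ∠F = 180° − ∠D − ∠E = 35.00°.
Law of sines: EF = DE·sin D/sin F ≈ 59.18.
Law of sines: FD = DE·sin E/sin F ≈ 81.029.
Median from F: ½√(2·EF² + 2·FD² − DE²) ≈ 66.941.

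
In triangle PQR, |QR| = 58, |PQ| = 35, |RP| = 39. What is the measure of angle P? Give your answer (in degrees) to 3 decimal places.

103.084

By the law of cosines, cos P = (|RP|² + |PQ|² − |QR|²) / (2·|RP|·|PQ|) ≈ -0.22637, so ∠P ≈ 103.08°.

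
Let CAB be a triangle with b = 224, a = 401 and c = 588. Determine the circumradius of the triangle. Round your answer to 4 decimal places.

By the law of cosines, cos C = (a² + b² − c²) / (2·a·b) ≈ -0.75017, so ∠C ≈ 2.4191 rad.
Circumradius = c/(2 sin C) ≈ 444.62.

444.6178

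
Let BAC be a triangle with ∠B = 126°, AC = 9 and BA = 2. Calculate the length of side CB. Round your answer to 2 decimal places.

Law of sines: sin C = BA·sin B/AC ≈ 0.17978.
Since AC ≥ BA, only the acute value applies: ∠C ≈ 10.36°.
Then ∠A = 180° − ∠B − ∠C ≈ 43.64°.
Law of sines gives CB = AC·sin A/sin B ≈ 7.6778.

7.68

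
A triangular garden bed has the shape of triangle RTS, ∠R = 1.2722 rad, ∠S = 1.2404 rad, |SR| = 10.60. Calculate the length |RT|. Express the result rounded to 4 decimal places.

The third angle is ∠T = π − ∠S − ∠R = 0.6290 rad.
Law of sines: |RT| = |SR|·sin S/sin T ≈ 17.043.

17.0426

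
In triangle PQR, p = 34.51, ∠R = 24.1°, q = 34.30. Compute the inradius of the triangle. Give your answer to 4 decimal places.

5.8110

By the law of cosines, r² = p² + q² − 2·p·q·cos R = 206.4, so r ≈ 14.367.
Area = ½·p·q·sin R ≈ 241.67.
Semiperimeter s = (34.51+34.3+14.367)/2 = 41.588.
Inradius = area/s = 241.67/41.588 ≈ 5.811.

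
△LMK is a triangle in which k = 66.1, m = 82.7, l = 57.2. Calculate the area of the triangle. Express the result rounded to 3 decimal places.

Semiperimeter s = (57.2 + 82.7 + 66.1)/2 = 103.
Heron's formula: area = √(103·45.8·20.3·36.9) ≈ 1879.8.

1879.804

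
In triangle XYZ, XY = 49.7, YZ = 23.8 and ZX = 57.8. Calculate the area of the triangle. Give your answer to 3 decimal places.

586.517

Semiperimeter s = (23.8 + 57.8 + 49.7)/2 = 65.65.
Heron's formula: area = √(65.65·41.85·7.85·15.95) ≈ 586.52.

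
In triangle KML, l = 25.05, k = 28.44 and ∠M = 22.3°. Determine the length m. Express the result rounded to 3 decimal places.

10.865

By the law of cosines, m² = l² + k² − 2·l·k·cos M = 118.06, so m ≈ 10.865.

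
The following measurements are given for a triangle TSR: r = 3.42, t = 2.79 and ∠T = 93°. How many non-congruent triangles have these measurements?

r·sin T = 3.42·sin(93°) ≈ 3.415.
Since ∠T is not acute, a triangle exists only if t > r; here t ≤ r, so there is no triangle.

0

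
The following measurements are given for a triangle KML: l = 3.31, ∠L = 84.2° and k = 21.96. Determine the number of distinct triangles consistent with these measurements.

k·sin L = 21.96·sin(84.2°) ≈ 21.85.
Since l = 3.31 < 21.85 = k sin L, no triangle exists.

0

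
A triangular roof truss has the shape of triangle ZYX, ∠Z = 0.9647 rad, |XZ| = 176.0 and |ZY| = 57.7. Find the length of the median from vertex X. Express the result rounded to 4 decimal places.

161.3173

By the law of cosines, |YX|² = |XZ|² + |ZY|² − 2·|XZ|·|ZY|·cos Z = 22735, so |YX| ≈ 150.78.
Median from X: ½√(2·|YX|² + 2·|XZ|² − |ZY|²) ≈ 161.32.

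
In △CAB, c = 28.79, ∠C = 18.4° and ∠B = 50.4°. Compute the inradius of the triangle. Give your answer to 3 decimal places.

The third angle is ∠A = 180° − ∠B − ∠C = 111.20°.
Law of sines: a = c·sin A/sin C ≈ 85.036.
Law of sines: b = c·sin B/sin C ≈ 70.278.
Area = ½·c·a·sin B ≈ 943.18.
Semiperimeter s = (28.79+85.036+70.278)/2 = 92.052.
Inradius = area/s = 943.18/92.052 ≈ 10.246.

r ≈ 10.246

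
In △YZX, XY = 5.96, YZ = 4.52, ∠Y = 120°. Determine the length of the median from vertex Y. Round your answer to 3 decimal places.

2.693

By the law of cosines, ZX² = XY² + YZ² − 2·XY·YZ·cos Y = 82.891, so ZX ≈ 9.1045.
Median from Y: ½√(2·XY² + 2·YZ² − ZX²) ≈ 2.6932.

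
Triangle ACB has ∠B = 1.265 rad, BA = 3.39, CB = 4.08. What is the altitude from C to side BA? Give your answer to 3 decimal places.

By the law of cosines, AC² = CB² + BA² − 2·CB·BA·cos B = 19.811, so AC ≈ 4.4509.
Area = ½·CB·BA·sin B ≈ 6.5948.
The altitude from C has length 2·area/BA ≈ 3.8907.

3.891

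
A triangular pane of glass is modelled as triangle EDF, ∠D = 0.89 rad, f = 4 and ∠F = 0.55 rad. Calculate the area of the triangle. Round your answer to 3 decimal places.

11.792

The third angle is ∠E = π − ∠D − ∠F = 1.702 rad.
Law of sines: e = f·sin E/sin F ≈ 7.5874.
Law of sines: d = f·sin D/sin F ≈ 5.9467.
Area = ½·f·e·sin D ≈ 11.792.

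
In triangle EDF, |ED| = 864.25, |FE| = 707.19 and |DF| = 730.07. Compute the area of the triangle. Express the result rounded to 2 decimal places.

Semiperimeter s = (730.07 + 707.19 + 864.25)/2 = 1150.8.
Heron's formula: area = √(1150.8·420.69·443.57·286.51) ≈ 2.4804e+05.

248035.98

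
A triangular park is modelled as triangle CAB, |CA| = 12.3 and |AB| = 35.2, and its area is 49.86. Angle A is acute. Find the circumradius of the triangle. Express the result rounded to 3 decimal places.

R ≈ 50.805

From area = ½·|CA|·|AB|·sin A, we get sin A = 2·area/(|CA|·|AB|) ≈ 0.23032.
Taking the acute solution, ∠A ≈ 13.32°.
Law of cosines then gives |BC| ≈ 23.403.
Circumradius = |BC|/(2 sin A) ≈ 50.805.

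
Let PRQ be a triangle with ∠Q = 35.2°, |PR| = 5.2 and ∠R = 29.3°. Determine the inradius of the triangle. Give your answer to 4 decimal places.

The third angle is ∠P = 180° − ∠R − ∠Q = 115.50°.
Law of sines: |RQ| = |PR|·sin P/sin Q ≈ 8.1422.
Law of sines: |QP| = |PR|·sin R/sin Q ≈ 4.4147.
Area = ½·|PR|·|RQ|·sin R ≈ 10.36.
Semiperimeter s = (8.1422+4.4147+5.2)/2 = 8.8785.
Inradius = area/s = 10.36/8.8785 ≈ 1.1669.

1.1669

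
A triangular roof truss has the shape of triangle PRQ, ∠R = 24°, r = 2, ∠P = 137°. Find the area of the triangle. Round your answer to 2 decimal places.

The third angle is ∠Q = 180° − ∠P − ∠R = 19.00°.
Law of sines: p = r·sin P/sin R ≈ 3.3535.
Law of sines: q = r·sin Q/sin R ≈ 1.6009.
Area = ½·r·p·sin Q ≈ 1.0918.

1.09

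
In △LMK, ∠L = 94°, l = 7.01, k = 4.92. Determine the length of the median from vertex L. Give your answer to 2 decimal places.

m_L ≈ 3.27

Law of sines: sin K = k·sin L/l ≈ 0.70014.
Since l ≥ k, only the acute value applies: ∠K ≈ 44.44°.
Then ∠M = 180° − ∠L − ∠K ≈ 41.56°.
Law of sines gives m = l·sin M/sin L ≈ 4.6619.
Median from L: ½√(2·m² + 2·k² − l²) ≈ 3.2688.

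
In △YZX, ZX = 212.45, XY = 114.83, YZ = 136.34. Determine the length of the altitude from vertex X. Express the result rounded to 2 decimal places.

Semiperimeter s = (212.45 + 114.83 + 136.34)/2 = 231.81.
Heron's formula: area = √(231.81·19.36·116.98·95.47) ≈ 7079.6.
The altitude from X has length 2·area/YZ ≈ 103.85.

103.85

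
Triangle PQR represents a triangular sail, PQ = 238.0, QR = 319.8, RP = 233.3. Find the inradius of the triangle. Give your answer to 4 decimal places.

r ≈ 69.9668

Semiperimeter s = (319.8 + 233.3 + 238)/2 = 395.55.
Heron's formula: area = √(395.55·75.75·162.25·157.55) ≈ 27675.
Inradius = area/s = 27675/395.55 ≈ 69.967.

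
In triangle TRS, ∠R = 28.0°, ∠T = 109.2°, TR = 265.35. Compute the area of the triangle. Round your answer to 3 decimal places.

area ≈ 22972.626

The third angle is ∠S = 180° − ∠T − ∠R = 42.80°.
Law of sines: RS = TR·sin T/sin S ≈ 368.82.
Law of sines: ST = TR·sin R/sin S ≈ 183.35.
Area = ½·TR·RS·sin R ≈ 22973.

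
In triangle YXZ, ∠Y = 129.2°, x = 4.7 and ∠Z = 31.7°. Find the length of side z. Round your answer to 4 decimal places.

7.5476

The third angle is ∠X = 180° − ∠Z − ∠Y = 19.10°.
Law of sines: z = x·sin Z/sin X ≈ 7.5476.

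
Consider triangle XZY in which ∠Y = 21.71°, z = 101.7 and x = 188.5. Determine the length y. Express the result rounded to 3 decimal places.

101.261

By the law of cosines, y² = x² + z² − 2·x·z·cos Y = 10254, so y ≈ 101.26.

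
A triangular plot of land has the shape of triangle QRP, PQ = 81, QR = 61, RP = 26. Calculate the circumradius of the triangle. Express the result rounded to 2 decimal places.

55.39

By the law of cosines, cos Q = (PQ² + QR² − RP²) / (2·PQ·QR) ≈ 0.97207, so ∠Q ≈ 13.57°.
Circumradius = RP/(2 sin Q) ≈ 55.392.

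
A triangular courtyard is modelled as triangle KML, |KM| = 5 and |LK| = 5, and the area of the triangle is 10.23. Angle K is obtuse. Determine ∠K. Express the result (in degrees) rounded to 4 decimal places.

125.0751

From area = ½·|LK|·|KM|·sin K, we get sin K = 2·area/(|LK|·|KM|) ≈ 0.81840.
Taking the obtuse solution, ∠K ≈ 125.08°.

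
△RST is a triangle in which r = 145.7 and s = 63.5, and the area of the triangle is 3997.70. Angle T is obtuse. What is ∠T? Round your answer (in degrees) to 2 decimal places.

From area = ½·r·s·sin T, we get sin T = 2·area/(r·s) ≈ 0.86419.
Taking the obtuse solution, ∠T ≈ 120.21°.

120.21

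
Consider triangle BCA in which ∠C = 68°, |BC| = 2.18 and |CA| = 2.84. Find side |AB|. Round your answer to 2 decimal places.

2.86

By the law of cosines, |AB|² = |BC|² + |CA|² − 2·|BC|·|CA|·cos C = 8.1795, so |AB| ≈ 2.86.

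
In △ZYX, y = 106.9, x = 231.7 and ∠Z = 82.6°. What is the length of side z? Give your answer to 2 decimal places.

By the law of cosines, z² = y² + x² − 2·y·x·cos Z = 58732, so z ≈ 242.35.

242.35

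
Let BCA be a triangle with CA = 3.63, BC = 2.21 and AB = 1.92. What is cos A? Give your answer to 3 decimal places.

By the law of cosines, cos A = (CA² + AB² − BC²) / (2·CA·AB) ≈ 0.85939, so ∠A ≈ 30.75°.

cos A ≈ 0.859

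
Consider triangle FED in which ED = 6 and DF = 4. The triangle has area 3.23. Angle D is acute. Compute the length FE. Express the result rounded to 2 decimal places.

2.40

From area = ½·ED·DF·sin D, we get sin D = 2·area/(ED·DF) ≈ 0.26917.
Taking the acute solution, ∠D ≈ 15.61°.
Law of cosines then gives FE ≈ 2.4024.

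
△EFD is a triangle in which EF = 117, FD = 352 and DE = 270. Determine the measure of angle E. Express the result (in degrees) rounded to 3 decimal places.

By the law of cosines, cos E = (DE² + EF² − FD²) / (2·DE·EF) ≈ -0.59061, so ∠E ≈ 126.20°.

126.201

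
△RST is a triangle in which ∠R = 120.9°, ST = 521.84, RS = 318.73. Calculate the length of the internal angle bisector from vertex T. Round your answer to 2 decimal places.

351.29

Law of sines: sin T = RS·sin R/ST ≈ 0.52409.
Since ST ≥ RS, only the acute value applies: ∠T ≈ 31.61°.
Then ∠S = 180° − ∠R − ∠T ≈ 27.49°.
Law of sines gives TR = ST·sin S/sin R ≈ 280.75.
The bisector from T has length 2·ST·TR·cos(∠T/2)/(ST+TR) ≈ 351.29.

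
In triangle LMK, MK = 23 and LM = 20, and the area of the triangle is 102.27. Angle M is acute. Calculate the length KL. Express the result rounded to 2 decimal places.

10.24

From area = ½·LM·MK·sin M, we get sin M = 2·area/(LM·MK) ≈ 0.44465.
Taking the acute solution, ∠M ≈ 26.40°.
Law of cosines then gives KL ≈ 10.245.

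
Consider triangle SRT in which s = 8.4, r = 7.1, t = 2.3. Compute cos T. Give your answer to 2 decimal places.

cos T ≈ 0.97

By the law of cosines, cos T = (s² + r² − t²) / (2·s·r) ≈ 0.96982, so ∠T ≈ 14.11°.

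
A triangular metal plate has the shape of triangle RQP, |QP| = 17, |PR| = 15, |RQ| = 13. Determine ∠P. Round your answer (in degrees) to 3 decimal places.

By the law of cosines, cos P = (|QP|² + |PR|² − |RQ|²) / (2·|QP|·|PR|) ≈ 0.67647, so ∠P ≈ 47.43°.

∠P ≈ 47.432°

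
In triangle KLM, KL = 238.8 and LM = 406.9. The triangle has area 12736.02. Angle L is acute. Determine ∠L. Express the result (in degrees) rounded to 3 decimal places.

15.197

From area = ½·KL·LM·sin L, we get sin L = 2·area/(KL·LM) ≈ 0.26215.
Taking the acute solution, ∠L ≈ 15.20°.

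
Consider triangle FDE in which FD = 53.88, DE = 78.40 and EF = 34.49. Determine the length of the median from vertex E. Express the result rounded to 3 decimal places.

Median from E: ½√(2·DE² + 2·EF² − FD²) ≈ 54.243.

54.243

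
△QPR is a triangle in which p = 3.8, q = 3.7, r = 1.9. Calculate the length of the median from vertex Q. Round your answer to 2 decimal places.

2.37

Median from Q: ½√(2·p² + 2·r² − q²) ≈ 2.367.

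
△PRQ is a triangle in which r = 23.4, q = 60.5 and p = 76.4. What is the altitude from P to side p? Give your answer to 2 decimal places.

Semiperimeter s = (76.4 + 23.4 + 60.5)/2 = 80.15.
Heron's formula: area = √(80.15·3.75·56.75·19.65) ≈ 578.94.
The altitude from P has length 2·area/p ≈ 15.155.

15.16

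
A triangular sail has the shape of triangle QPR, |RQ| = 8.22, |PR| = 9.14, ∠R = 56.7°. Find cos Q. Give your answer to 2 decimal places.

0.39

By the law of cosines, |QP|² = |PR|² + |RQ|² − 2·|PR|·|RQ|·cos R = 68.611, so |QP| ≈ 8.2832.
Law of cosines again: cos Q = (|RQ|² + |QP|² − |PR|²)/(2·|RQ|·|QP|) ≈ 0.38656, so ∠Q ≈ 67.26°.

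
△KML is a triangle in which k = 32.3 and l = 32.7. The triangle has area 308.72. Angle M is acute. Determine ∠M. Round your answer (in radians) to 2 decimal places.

0.62

From area = ½·l·k·sin M, we get sin M = 2·area/(l·k) ≈ 0.58458.
Taking the acute solution, ∠M ≈ 0.6244 rad.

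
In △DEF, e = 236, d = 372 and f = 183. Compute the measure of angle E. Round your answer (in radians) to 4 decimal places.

∠E ≈ 0.5485 rad

By the law of cosines, cos E = (f² + d² − e²) / (2·f·d) ≈ 0.85329, so ∠E ≈ 0.549 rad.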